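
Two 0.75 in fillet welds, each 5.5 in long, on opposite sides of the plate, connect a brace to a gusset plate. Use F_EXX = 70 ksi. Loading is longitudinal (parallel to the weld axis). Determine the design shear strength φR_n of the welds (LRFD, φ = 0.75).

φR_n ≈ 184 kip

Effective throat t_e = 0.707 × 0.75 = 0.5302 in.
Total length L = 11 in; A_we = 0.5302 × 11 = 5.833 in².
F_nw = 0.6 F_EXX = 0.6 × 70 = 42 ksi.
φR_n = 0.75 × 42 × 5.833 = 183.7 kip.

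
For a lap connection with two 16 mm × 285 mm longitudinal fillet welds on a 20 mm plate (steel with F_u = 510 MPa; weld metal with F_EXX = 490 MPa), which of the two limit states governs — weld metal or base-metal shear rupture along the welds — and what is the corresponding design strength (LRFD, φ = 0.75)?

t_e = 0.707 × 16 = 11.31 mm; L = 570 mm.
Weld metal: φR_n = 0.75 × 0.6 × 490 × 11.31 × 570 × 10⁻³ = 1422 kN.
Base metal (shear rupture): φR_n = 0.75 × 0.6 × 510 × 20 × 570 × 10⁻³ = 2616 kN.
Governing: weld metal.

φR_n ≈ 1420 kN (weld metal governs)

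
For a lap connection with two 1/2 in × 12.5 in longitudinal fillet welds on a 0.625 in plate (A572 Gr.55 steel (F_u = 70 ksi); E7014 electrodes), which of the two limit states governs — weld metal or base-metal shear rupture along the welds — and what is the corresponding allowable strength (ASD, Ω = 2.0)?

E70XX → F_EXX = 70 ksi.
t_e = 0.707 × 0.5 = 0.3535 in; L = 25 in.
Weld metal: R_n/Ω = (1/2.0) × 0.6 × 70 × 0.3535 × 25 = 185.6 kip.
Base metal (shear rupture): R_n/Ω = (1/2.0) × 0.6 × 70 × 0.625 × 25 = 328.1 kip.
Governing: weld metal.

R_n/Ω ≈ 186 kip (weld metal governs)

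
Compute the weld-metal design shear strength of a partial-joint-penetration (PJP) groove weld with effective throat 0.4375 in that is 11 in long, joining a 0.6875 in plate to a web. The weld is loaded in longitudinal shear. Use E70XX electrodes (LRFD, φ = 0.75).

φR_n ≈ 152 kips

E70XX → F_EXX = 70 ksi.
Effective throat (given) t_e = 0.4375 in.
A_we = 0.4375 × 11 = 4.812 in².
F_nw = 0.6 F_EXX = 42 ksi.
φR_n = 0.75 × 42 × 4.812 = 151.6 kips.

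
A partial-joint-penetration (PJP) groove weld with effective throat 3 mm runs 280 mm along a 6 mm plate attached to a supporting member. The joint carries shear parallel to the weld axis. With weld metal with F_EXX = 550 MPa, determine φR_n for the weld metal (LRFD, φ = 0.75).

φR_n ≈ 208 kN

Effective throat (given) t_e = 3 mm.
A_we = 3 × 280 = 840 mm².
F_nw = 0.6 F_EXX = 330 MPa.
φR_n = 0.75 × 330 × 840 × 10⁻³ = 207.9 kN.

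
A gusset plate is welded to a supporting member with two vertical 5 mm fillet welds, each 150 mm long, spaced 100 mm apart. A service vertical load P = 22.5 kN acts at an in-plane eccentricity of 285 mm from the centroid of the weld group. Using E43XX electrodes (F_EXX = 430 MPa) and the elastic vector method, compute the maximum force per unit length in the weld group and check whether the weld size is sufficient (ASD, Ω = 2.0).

Total weld length L_w = 300 mm. Treat welds as unit-width lines.
Polar moment about centroid: J = 2[d³/12 + d(b/2)²] = 2[150³/12 + 150×50²] = 1312000 mm³.
Direct shear f_v = P/L_w = 22.5×10³ / 300 = 75 N/mm (vertical).
Torsion M = P·e = 22.5×10³ × 285 = 6412500 N·mm.
Critical point at (x, y) = (50, 75) from centroid. f_tx = M·y/J = 366.4 N/mm; f_ty = M·x/J = 244.3 N/mm.
Resultant f_max = √[f_tx² + (f_v + f_ty)²] = √[366.4² + (75 + 244.3)²] = 486 N/mm.
Capacity per unit length: r_n/Ω = (1/2.0) × 0.6 × 430 × (0.707 × 5) = 456 N/mm.
486 > 456 → NOT adequate.

f_max ≈ 486 N/mm; NOT adequate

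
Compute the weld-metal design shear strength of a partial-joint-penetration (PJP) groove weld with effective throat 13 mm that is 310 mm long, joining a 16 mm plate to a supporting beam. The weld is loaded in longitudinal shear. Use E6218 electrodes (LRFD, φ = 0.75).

E62XX → F_EXX = 620 MPa.
Effective throat (given) t_e = 13 mm.
A_we = 13 × 310 = 4030 mm².
F_nw = 0.6 F_EXX = 372 MPa.
φR_n = 0.75 × 372 × 4030 × 10⁻³ = 1124 kN.

φR_n ≈ 1120 kN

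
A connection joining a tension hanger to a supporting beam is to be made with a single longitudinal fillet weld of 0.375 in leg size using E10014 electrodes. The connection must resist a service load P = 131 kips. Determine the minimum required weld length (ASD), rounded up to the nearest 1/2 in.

E100XX → F_EXX = 100 ksi.
Throat t_e = 0.707 × 0.375 = 0.2651 in.
r_n/Ω = (0.6 × 100 × 0.2651) / 2.0 = 7.954 kip/in.
L_req = P / (r_n/Ω) = 131 / 7.954 = 16.47 in total.
Round up → use L = 16.5 in.

L = 16.5 in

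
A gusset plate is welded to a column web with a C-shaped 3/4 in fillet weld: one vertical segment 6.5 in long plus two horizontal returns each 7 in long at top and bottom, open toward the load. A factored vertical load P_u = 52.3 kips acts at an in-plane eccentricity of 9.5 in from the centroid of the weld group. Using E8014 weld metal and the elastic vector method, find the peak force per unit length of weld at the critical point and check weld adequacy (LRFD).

f_max ≈ 12.1 kip/in; adequate

E80XX → F_EXX = 80 ksi.
Total weld length L_w = 20.5 in. Treat welds as unit-width lines.
Centroid: x̄ = 2×7×3.5 / 20.5 = 2.39 in from the vertical weld.
Polar moment about centroid: J = I_x + I_y = [6.5³/12 + 2×7×3.25²] + [6.5×2.39² + 2(7³/12 + 7×1.11²)] = 282.3 in³.
Direct shear f_v = P/L_w = 52.3 / 20.5 = 2.551 kip/in (vertical).
Torsion M = P·e = 52.3 × 9.5 = 496.85 kip·in.
Critical point at (x, y) = (4.61, 3.25) from centroid. f_tx = M·y/J = 5.72 kip/in; f_ty = M·x/J = 8.113 kip/in.
Resultant f_max = √[f_tx² + (f_v + f_ty)²] = √[5.72² + (2.551 + 8.113)²] = 12.1 kip/in.
Capacity per unit length: φr_n = 0.75 × 0.6 × 80 × (0.707 × 0.75) = 19.09 kip/in.
12.1 ≤ 19.09 → adequate.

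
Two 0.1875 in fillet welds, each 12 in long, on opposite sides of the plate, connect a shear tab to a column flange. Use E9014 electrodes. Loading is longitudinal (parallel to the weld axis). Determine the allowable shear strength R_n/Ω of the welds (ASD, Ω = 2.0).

R_n/Ω ≈ 85.9 kips

E90XX → F_EXX = 90 ksi.
Effective throat t_e = 0.707 × 0.1875 = 0.1326 in.
Total length L = 24 in; A_we = 0.1326 × 24 = 3.181 in².
F_nw = 0.6 F_EXX = 0.6 × 90 = 54 ksi.
R_n = 54 × 3.181 = 171.8 kips; R_n/Ω = 171.8/2.0 = 85.9 kips.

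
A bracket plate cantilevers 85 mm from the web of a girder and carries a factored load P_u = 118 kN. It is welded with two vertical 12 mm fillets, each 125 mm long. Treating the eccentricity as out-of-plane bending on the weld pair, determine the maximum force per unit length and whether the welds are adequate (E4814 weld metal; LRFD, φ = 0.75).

E48XX → F_EXX = 480 MPa.
L_w = 2 × 125 = 250 mm; section modulus (unit throat) S = 2 × L²/6 = 5208 mm².
Direct shear f_v = P/L_w = 118×10³/250 = 472 N/mm.
Moment M = P × e = 118×10³ × 85 = 10030000 N·mm; bending f_b = M/S = 1926 N/mm.
f_max = √(f_v² + f_b²) = √(472² + 1926²) = 1983 N/mm.
φr_n = 0.75 × 0.6 × 480 × (0.707 × 12) = 1833 N/mm → NOT adequate.

f_max ≈ 1980 N/mm; NOT adequate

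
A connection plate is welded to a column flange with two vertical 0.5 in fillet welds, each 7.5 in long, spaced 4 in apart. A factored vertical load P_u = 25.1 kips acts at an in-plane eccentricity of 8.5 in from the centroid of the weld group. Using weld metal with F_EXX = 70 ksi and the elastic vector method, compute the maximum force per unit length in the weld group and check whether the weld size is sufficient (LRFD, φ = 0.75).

Total weld length L_w = 15 in. Treat welds as unit-width lines.
Polar moment about centroid: J = 2[d³/12 + d(b/2)²] = 2[7.5³/12 + 7.5×2²] = 130.3 in³.
Direct shear f_v = P/L_w = 25.1 / 15 = 1.673 kip/in (vertical).
Torsion M = P·e = 25.1 × 8.5 = 213.35 kip·in.
Critical point at (x, y) = (2, 3.75) from centroid. f_tx = M·y/J = 6.14 kip/in; f_ty = M·x/J = 3.274 kip/in.
Resultant f_max = √[f_tx² + (f_v + f_ty)²] = √[6.14² + (1.673 + 3.274)²] = 7.885 kip/in.
Capacity per unit length: φr_n = 0.75 × 0.6 × 70 × (0.707 × 0.5) = 11.14 kip/in.
7.885 ≤ 11.14 → adequate.

f_max ≈ 7.89 kip/in; adequate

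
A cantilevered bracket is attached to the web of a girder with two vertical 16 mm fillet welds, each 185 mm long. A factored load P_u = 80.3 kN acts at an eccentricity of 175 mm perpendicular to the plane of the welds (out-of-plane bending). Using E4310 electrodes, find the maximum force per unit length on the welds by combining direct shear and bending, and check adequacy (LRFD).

E43XX → F_EXX = 430 MPa.
L_w = 2 × 185 = 370 mm; section modulus (unit throat) S = 2 × L²/6 = 11410 mm².
Direct shear f_v = P/L_w = 80.3×10³/370 = 217 N/mm.
Moment M = P × e = 80.3×10³ × 175 = 14052000 N·mm; bending f_b = M/S = 1232 N/mm.
f_max = √(f_v² + f_b²) = √(217² + 1232²) = 1251 N/mm.
φr_n = 0.75 × 0.6 × 430 × (0.707 × 16) = 2189 N/mm → adequate.

f_max ≈ 1250 N/mm; adequate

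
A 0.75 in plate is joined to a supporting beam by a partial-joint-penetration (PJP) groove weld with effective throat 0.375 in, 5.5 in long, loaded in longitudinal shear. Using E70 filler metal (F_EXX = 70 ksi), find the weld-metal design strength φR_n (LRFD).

Effective throat (given) t_e = 0.375 in.
A_we = 0.375 × 5.5 = 2.062 in².
F_nw = 0.6 F_EXX = 42 ksi.
φR_n = 0.75 × 42 × 2.062 = 64.97 kips.

φR_n ≈ 65 kips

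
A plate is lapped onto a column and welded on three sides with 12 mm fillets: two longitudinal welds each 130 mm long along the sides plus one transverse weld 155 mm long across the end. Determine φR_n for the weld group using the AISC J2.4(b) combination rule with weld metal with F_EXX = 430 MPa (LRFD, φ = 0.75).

t_e = 0.707 × 12 = 8.484 mm.
R_nwl = 0.6 × 430 × 8.484 × 260 × 10⁻³ = 569.1 kN (longitudinal, 2 welds).
R_nwt = 0.6 × 430 × 8.484 × 155 × 10⁻³ = 339.3 kN (transverse, base value).
(i) R_nwl + R_nwt = 908.4 kN; (ii) 0.85 R_nwl + 1.5 R_nwt = 992.7 kN.
R_n = max = 992.7 kN [governs: (ii)]; φR_n = 744.5 kN.

φR_n ≈ 744 kN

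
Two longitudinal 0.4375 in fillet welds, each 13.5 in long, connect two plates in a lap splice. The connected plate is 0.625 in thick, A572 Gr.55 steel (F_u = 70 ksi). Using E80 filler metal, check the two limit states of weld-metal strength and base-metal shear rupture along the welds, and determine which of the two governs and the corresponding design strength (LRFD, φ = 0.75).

φR_n ≈ 301 kips (weld metal governs)

E80XX → F_EXX = 80 ksi.
t_e = 0.707 × 0.4375 = 0.3093 in; L = 27 in.
Weld metal: φR_n = 0.75 × 0.6 × 80 × 0.3093 × 27 = 300.7 kips.
Base metal (shear rupture): φR_n = 0.75 × 0.6 × 70 × 0.625 × 27 = 531.6 kips.
Governing: weld metal.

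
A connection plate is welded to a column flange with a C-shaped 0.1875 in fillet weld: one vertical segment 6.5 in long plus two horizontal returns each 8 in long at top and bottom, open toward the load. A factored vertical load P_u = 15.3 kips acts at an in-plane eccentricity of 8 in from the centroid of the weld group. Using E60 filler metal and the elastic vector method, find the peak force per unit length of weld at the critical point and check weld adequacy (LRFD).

E60XX → F_EXX = 60 ksi.
Total weld length L_w = 22.5 in. Treat welds as unit-width lines.
Centroid: x̄ = 2×8×4 / 22.5 = 2.844 in from the vertical weld.
Polar moment about centroid: J = I_x + I_y = [6.5³/12 + 2×8×3.25²] + [6.5×2.844² + 2(8³/12 + 8×1.156²)] = 351.2 in³.
Direct shear f_v = P/L_w = 15.3 / 22.5 = 0.68 kip/in (vertical).
Torsion M = P·e = 15.3 × 8 = 122.4 kip·in.
Critical point at (x, y) = (5.156, 3.25) from centroid. f_tx = M·y/J = 1.133 kip/in; f_ty = M·x/J = 1.797 kip/in.
Resultant f_max = √[f_tx² + (f_v + f_ty)²] = √[1.133² + (0.68 + 1.797)²] = 2.724 kip/in.
Capacity per unit length: φr_n = 0.75 × 0.6 × 60 × (0.707 × 0.1875) = 3.579 kip/in.
2.724 ≤ 3.579 → adequate.

f_max ≈ 2.72 kip/in; adequate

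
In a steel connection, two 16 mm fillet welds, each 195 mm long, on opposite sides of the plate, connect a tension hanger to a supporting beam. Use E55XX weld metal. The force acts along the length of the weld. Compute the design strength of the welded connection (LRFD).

E55XX → F_EXX = 550 MPa.
Effective throat t_e = 0.707 × 16 = 11.31 mm.
Total length L = 390 mm; A_we = 11.31 × 390 = 4412 mm².
F_nw = 0.6 F_EXX = 0.6 × 550 = 330 MPa.
φR_n = 0.75 × 330 × 4412 × 10⁻³ = 1092 kN.

φR_n ≈ 1090 kN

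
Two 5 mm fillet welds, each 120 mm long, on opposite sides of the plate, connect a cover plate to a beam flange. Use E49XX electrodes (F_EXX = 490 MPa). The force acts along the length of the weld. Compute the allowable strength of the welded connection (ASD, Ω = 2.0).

Effective throat t_e = 0.707 × 5 = 3.535 mm.
Total length L = 240 mm; A_we = 3.535 × 240 = 848.4 mm².
F_nw = 0.6 F_EXX = 0.6 × 490 = 294 MPa.
R_n = 294 × 848.4 × 10⁻³ = 249.4 kN; R_n/Ω = 249.4/2.0 = 124.7 kN.

R_n/Ω ≈ 125 kN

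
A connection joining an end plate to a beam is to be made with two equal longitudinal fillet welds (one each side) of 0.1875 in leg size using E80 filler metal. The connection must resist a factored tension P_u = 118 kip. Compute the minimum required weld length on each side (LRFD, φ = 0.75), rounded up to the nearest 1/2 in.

L = 12.5 in on each side

E80XX → F_EXX = 80 ksi.
Throat t_e = 0.707 × 0.1875 = 0.1326 in.
φr_n = 0.75 × 0.6 × 80 × 0.1326 = 4.772 kip/in.
L_req = P_u / φr_n = 118 / 4.772 = 24.73 in total.
Per side: 24.73 / 2 = 12.36 in.
Round up → use L = 12.5 in on each side.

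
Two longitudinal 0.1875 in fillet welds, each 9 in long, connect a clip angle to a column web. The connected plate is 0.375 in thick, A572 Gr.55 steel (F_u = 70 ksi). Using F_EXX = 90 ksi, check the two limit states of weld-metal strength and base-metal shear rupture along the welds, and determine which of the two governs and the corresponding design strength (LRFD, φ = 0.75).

t_e = 0.707 × 0.1875 = 0.1326 in; L = 18 in.
Weld metal: φR_n = 0.75 × 0.6 × 90 × 0.1326 × 18 = 96.64 kips.
Base metal (shear rupture): φR_n = 0.75 × 0.6 × 70 × 0.375 × 18 = 212.6 kips.
Governing: weld metal.

φR_n ≈ 96.6 kips (weld metal governs)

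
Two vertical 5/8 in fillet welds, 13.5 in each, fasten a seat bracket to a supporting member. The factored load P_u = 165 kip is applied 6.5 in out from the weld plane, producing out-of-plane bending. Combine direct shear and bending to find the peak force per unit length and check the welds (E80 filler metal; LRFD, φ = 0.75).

f_max ≈ 18.7 kip/in; NOT adequate

E80XX → F_EXX = 80 ksi.
L_w = 2 × 13.5 = 27 in; section modulus (unit throat) S = 2 × L²/6 = 60.75 in².
Direct shear f_v = P/L_w = 165/27 = 6.111 kip/in.
Moment M = P × e = 165 × 6.5 = 1072.5 kip·in; bending f_b = M/S = 17.65 kip/in.
f_max = √(f_v² + f_b²) = √(6.111² + 17.65²) = 18.68 kip/in.
φr_n = 0.75 × 0.6 × 80 × (0.707 × 0.625) = 15.91 kip/in → NOT adequate.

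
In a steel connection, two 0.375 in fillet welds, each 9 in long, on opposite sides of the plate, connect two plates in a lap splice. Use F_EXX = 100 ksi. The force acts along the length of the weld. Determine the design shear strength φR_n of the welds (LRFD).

Effective throat t_e = 0.707 × 0.375 = 0.2651 in.
Total length L = 18 in; A_we = 0.2651 × 18 = 4.772 in².
F_nw = 0.6 F_EXX = 0.6 × 100 = 60 ksi.
φR_n = 0.75 × 60 × 4.772 = 214.8 kips.

φR_n ≈ 215 kips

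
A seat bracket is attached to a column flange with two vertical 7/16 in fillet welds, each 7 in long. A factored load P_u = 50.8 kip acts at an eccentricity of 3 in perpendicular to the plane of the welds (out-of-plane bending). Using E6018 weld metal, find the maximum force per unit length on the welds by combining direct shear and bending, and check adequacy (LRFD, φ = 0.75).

f_max ≈ 10 kip/in; NOT adequate

E60XX → F_EXX = 60 ksi.
L_w = 2 × 7 = 14 in; section modulus (unit throat) S = 2 × L²/6 = 16.33 in².
Direct shear f_v = P/L_w = 50.8/14 = 3.629 kip/in.
Moment M = P × e = 50.8 × 3 = 152.4 kip·in; bending f_b = M/S = 9.331 kip/in.
f_max = √(f_v² + f_b²) = √(3.629² + 9.331²) = 10.01 kip/in.
φr_n = 0.75 × 0.6 × 60 × (0.707 × 0.4375) = 8.351 kip/in → NOT adequate.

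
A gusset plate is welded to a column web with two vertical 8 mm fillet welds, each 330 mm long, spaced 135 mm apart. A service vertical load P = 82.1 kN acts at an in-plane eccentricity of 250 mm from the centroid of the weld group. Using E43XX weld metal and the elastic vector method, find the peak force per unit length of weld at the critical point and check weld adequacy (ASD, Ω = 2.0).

f_max ≈ 468 N/mm; adequate

E43XX → F_EXX = 430 MPa.
Total weld length L_w = 660 mm. Treat welds as unit-width lines.
Polar moment about centroid: J = 2[d³/12 + d(b/2)²] = 2[330³/12 + 330×67.5²] = 8997000 mm³.
Direct shear f_v = P/L_w = 82.1×10³ / 660 = 124.4 N/mm (vertical).
Torsion M = P·e = 82.1×10³ × 250 = 20525000 N·mm.
Critical point at (x, y) = (67.5, 165) from centroid. f_tx = M·y/J = 376.4 N/mm; f_ty = M·x/J = 154 N/mm.
Resultant f_max = √[f_tx² + (f_v + f_ty)²] = √[376.4² + (124.4 + 154)²] = 468.2 N/mm.
Capacity per unit length: r_n/Ω = (1/2.0) × 0.6 × 430 × (0.707 × 8) = 729.6 N/mm.
468.2 ≤ 729.6 → adequate.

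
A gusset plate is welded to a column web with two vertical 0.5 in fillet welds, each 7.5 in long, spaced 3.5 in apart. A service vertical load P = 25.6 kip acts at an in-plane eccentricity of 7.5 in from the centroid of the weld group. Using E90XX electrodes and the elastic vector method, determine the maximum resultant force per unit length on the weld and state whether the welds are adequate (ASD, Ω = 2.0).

f_max ≈ 7.71 kip/in; adequate

E90XX → F_EXX = 90 ksi.
Total weld length L_w = 15 in. Treat welds as unit-width lines.
Polar moment about centroid: J = 2[d³/12 + d(b/2)²] = 2[7.5³/12 + 7.5×1.75²] = 116.2 in³.
Direct shear f_v = P/L_w = 25.6 / 15 = 1.707 kip/in (vertical).
Torsion M = P·e = 25.6 × 7.5 = 192 kip·in.
Critical point at (x, y) = (1.75, 3.75) from centroid. f_tx = M·y/J = 6.194 kip/in; f_ty = M·x/J = 2.89 kip/in.
Resultant f_max = √[f_tx² + (f_v + f_ty)²] = √[6.194² + (1.707 + 2.89)²] = 7.713 kip/in.
Capacity per unit length: r_n/Ω = (1/2.0) × 0.6 × 90 × (0.707 × 0.5) = 9.544 kip/in.
7.713 ≤ 9.544 → adequate.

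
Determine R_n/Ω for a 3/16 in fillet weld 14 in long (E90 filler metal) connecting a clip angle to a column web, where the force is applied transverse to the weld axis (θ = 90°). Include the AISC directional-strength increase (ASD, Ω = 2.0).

E90XX → F_EXX = 90 ksi.
t_e = 0.707 × 0.1875 = 0.1326 in; A_we = 0.1326 × 14 = 1.856 in².
Directional factor: 1.0 + 0.5 sin^1.5(90°) = 1.5.
F_nw = 0.6 × 90 × 1.5 = 81 ksi.
R_n/Ω = (81 × 1.856) / 2.0 = 75.16 kips.

R_n/Ω ≈ 75.2 kips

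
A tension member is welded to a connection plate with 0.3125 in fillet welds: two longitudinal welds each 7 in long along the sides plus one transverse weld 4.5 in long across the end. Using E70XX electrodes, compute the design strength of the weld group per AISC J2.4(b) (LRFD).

φR_n ≈ 130 kips

E70XX → F_EXX = 70 ksi.
t_e = 0.707 × 0.3125 = 0.2209 in.
R_nwl = 0.6 × 70 × 0.2209 × 14 = 129.9 kips (longitudinal, 2 welds).
R_nwt = 0.6 × 70 × 0.2209 × 4.5 = 41.76 kips (transverse, base value).
(i) R_nwl + R_nwt = 171.7 kips; (ii) 0.85 R_nwl + 1.5 R_nwt = 173.1 kips.
R_n = max = 173.1 kips [governs: (ii)]; φR_n = 129.8 kips.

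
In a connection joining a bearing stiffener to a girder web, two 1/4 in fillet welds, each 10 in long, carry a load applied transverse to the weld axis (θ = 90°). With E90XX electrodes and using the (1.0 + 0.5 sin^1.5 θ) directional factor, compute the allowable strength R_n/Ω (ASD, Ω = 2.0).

E90XX → F_EXX = 90 ksi.
t_e = 0.707 × 0.25 = 0.1767 in; A_we = 0.1767 × 20 = 3.535 in².
Directional factor: 1.0 + 0.5 sin^1.5(90°) = 1.5.
F_nw = 0.6 × 90 × 1.5 = 81 ksi.
R_n/Ω = (81 × 3.535) / 2.0 = 143.2 kip.

R_n/Ω ≈ 143 kip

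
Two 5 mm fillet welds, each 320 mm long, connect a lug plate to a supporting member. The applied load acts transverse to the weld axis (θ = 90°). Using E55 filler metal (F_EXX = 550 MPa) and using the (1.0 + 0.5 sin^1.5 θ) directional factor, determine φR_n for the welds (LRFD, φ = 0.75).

t_e = 0.707 × 5 = 3.535 mm; A_we = 3.535 × 640 = 2262 mm².
Directional factor: 1.0 + 0.5 sin^1.5(90°) = 1.5.
F_nw = 0.6 × 550 × 1.5 = 495 MPa.
φR_n = 0.75 × 495 × 2262 × 10⁻³ = 839.9 kN.

φR_n ≈ 840 kN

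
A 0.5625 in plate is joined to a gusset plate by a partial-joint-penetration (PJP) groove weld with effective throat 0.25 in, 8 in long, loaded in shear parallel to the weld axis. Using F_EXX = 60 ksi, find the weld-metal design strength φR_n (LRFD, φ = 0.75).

Effective throat (given) t_e = 0.25 in.
A_we = 0.25 × 8 = 2 in².
F_nw = 0.6 F_EXX = 36 ksi.
φR_n = 0.75 × 36 × 2 = 54 kip.

φR_n ≈ 54 kip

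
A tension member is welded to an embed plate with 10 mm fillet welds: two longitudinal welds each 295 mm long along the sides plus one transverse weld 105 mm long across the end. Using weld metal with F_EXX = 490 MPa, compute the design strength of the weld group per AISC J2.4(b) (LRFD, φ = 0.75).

t_e = 0.707 × 10 = 7.07 mm.
R_nwl = 0.6 × 490 × 7.07 × 590 × 10⁻³ = 1226 kN (longitudinal, 2 welds).
R_nwt = 0.6 × 490 × 7.07 × 105 × 10⁻³ = 218.3 kN (transverse, base value).
(i) R_nwl + R_nwt = 1445 kN; (ii) 0.85 R_nwl + 1.5 R_nwt = 1370 kN.
R_n = max = 1445 kN [governs: (i)]; φR_n = 1083 kN.

φR_n ≈ 1080 kN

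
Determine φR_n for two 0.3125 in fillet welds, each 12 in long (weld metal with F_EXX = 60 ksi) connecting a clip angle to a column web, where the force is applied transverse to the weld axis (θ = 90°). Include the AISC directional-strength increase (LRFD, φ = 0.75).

t_e = 0.707 × 0.3125 = 0.2209 in; A_we = 0.2209 × 24 = 5.302 in².
Directional factor: 1.0 + 0.5 sin^1.5(90°) = 1.5.
F_nw = 0.6 × 60 × 1.5 = 54 ksi.
φR_n = 0.75 × 54 × 5.302 = 214.8 kip.

φR_n ≈ 215 kip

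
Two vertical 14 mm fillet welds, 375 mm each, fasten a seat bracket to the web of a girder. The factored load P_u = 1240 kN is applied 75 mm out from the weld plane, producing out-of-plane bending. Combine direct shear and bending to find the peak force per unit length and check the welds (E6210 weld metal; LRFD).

E62XX → F_EXX = 620 MPa.
L_w = 2 × 375 = 750 mm; section modulus (unit throat) S = 2 × L²/6 = 46880 mm².
Direct shear f_v = P/L_w = 1240×10³/750 = 1653 N/mm.
Moment M = P × e = 1240×10³ × 75 = 93000000 N·mm; bending f_b = M/S = 1984 N/mm.
f_max = √(f_v² + f_b²) = √(1653² + 1984²) = 2583 N/mm.
φr_n = 0.75 × 0.6 × 620 × (0.707 × 14) = 2762 N/mm → adequate.

f_max ≈ 2580 N/mm; adequate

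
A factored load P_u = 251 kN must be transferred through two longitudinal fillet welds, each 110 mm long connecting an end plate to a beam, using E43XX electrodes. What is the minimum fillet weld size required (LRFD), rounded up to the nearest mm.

w = 9 mm

E43XX → F_EXX = 430 MPa.
Total weld length L = 220 mm.
Required throat t_e = P_u / (φ × 0.6 F_EXX × L) = 251 / (0.75 × 0.6 × 430 × 220 × 10⁻³) = 5.896 mm.
Required leg w = t_e / 0.707 = 8.34 mm → use 9 mm.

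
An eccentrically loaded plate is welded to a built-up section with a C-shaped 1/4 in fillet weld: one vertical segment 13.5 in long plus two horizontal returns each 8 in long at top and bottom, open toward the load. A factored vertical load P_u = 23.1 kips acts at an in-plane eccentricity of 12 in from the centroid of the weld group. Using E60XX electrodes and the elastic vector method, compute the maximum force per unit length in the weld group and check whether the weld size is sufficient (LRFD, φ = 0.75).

f_max ≈ 2.75 kip/in; adequate

E60XX → F_EXX = 60 ksi.
Total weld length L_w = 29.5 in. Treat welds as unit-width lines.
Centroid: x̄ = 2×8×4 / 29.5 = 2.169 in from the vertical weld.
Polar moment about centroid: J = I_x + I_y = [13.5³/12 + 2×8×6.75²] + [13.5×2.169² + 2(8³/12 + 8×1.831²)] = 1137 in³.
Direct shear f_v = P/L_w = 23.1 / 29.5 = 0.7831 kip/in (vertical).
Torsion M = P·e = 23.1 × 12 = 277.2 kip·in.
Critical point at (x, y) = (5.831, 6.75) from centroid. f_tx = M·y/J = 1.646 kip/in; f_ty = M·x/J = 1.422 kip/in.
Resultant f_max = √[f_tx² + (f_v + f_ty)²] = √[1.646² + (0.7831 + 1.422)²] = 2.752 kip/in.
Capacity per unit length: φr_n = 0.75 × 0.6 × 60 × (0.707 × 0.25) = 4.772 kip/in.
2.752 ≤ 4.772 → adequate.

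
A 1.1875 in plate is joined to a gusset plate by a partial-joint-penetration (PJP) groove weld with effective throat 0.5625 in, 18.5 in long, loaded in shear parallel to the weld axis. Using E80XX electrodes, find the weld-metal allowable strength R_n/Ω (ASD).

R_n/Ω ≈ 250 kips

E80XX → F_EXX = 80 ksi.
Effective throat (given) t_e = 0.5625 in.
A_we = 0.5625 × 18.5 = 10.41 in².
F_nw = 0.6 F_EXX = 48 ksi.
R_n/Ω = (48 × 10.41) / 2.0 = 249.8 kips.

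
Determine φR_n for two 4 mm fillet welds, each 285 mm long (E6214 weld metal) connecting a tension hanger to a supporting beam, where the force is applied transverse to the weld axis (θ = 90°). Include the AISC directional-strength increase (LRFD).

φR_n ≈ 675 kN

E62XX → F_EXX = 620 MPa.
t_e = 0.707 × 4 = 2.828 mm; A_we = 2.828 × 570 = 1612 mm².
Directional factor: 1.0 + 0.5 sin^1.5(90°) = 1.5.
F_nw = 0.6 × 620 × 1.5 = 558 MPa.
φR_n = 0.75 × 558 × 1612 × 10⁻³ = 674.6 kN.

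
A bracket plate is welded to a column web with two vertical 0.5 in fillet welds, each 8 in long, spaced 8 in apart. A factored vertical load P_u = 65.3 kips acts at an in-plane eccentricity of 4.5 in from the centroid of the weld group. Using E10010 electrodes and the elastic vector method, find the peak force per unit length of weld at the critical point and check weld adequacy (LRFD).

E100XX → F_EXX = 100 ksi.
Total weld length L_w = 16 in. Treat welds as unit-width lines.
Polar moment about centroid: J = 2[d³/12 + d(b/2)²] = 2[8³/12 + 8×4²] = 341.3 in³.
Direct shear f_v = P/L_w = 65.3 / 16 = 4.081 kip/in (vertical).
Torsion M = P·e = 65.3 × 4.5 = 293.85 kip·in.
Critical point at (x, y) = (4, 4) from centroid. f_tx = M·y/J = 3.444 kip/in; f_ty = M·x/J = 3.444 kip/in.
Resultant f_max = √[f_tx² + (f_v + f_ty)²] = √[3.444² + (4.081 + 3.444)²] = 8.275 kip/in.
Capacity per unit length: φr_n = 0.75 × 0.6 × 100 × (0.707 × 0.5) = 15.91 kip/in.
8.275 ≤ 15.91 → adequate.

f_max ≈ 8.28 kip/in; adequate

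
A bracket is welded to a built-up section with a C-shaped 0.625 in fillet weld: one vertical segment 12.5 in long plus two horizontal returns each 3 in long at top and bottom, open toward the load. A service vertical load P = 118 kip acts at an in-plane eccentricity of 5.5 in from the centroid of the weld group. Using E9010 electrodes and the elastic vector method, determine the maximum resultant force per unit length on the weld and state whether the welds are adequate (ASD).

f_max ≈ 14.3 kip/in; NOT adequate

E90XX → F_EXX = 90 ksi.
Total weld length L_w = 18.5 in. Treat welds as unit-width lines.
Centroid: x̄ = 2×3×1.5 / 18.5 = 0.4865 in from the vertical weld.
Polar moment about centroid: J = I_x + I_y = [12.5³/12 + 2×3×6.25²] + [12.5×0.4865² + 2(3³/12 + 3×1.014²)] = 410.8 in³.
Direct shear f_v = P/L_w = 118 / 18.5 = 6.378 kip/in (vertical).
Torsion M = P·e = 118 × 5.5 = 649 kip·in.
Critical point at (x, y) = (2.514, 6.25) from centroid. f_tx = M·y/J = 9.875 kip/in; f_ty = M·x/J = 3.971 kip/in.
Resultant f_max = √[f_tx² + (f_v + f_ty)²] = √[9.875² + (6.378 + 3.971)²] = 14.31 kip/in.
Capacity per unit length: r_n/Ω = (1/2.0) × 0.6 × 90 × (0.707 × 0.625) = 11.93 kip/in.
14.31 > 11.93 → NOT adequate.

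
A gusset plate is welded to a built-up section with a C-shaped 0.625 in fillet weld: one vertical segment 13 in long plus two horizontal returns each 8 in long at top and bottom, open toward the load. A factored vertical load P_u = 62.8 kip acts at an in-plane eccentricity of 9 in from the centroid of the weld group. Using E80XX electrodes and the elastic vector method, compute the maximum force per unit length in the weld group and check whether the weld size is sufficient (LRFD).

f_max ≈ 6.3 kip/in; adequate

E80XX → F_EXX = 80 ksi.
Total weld length L_w = 29 in. Treat welds as unit-width lines.
Centroid: x̄ = 2×8×4 / 29 = 2.207 in from the vertical weld.
Polar moment about centroid: J = I_x + I_y = [13³/12 + 2×8×6.5²] + [13×2.207² + 2(8³/12 + 8×1.793²)] = 1059 in³.
Direct shear f_v = P/L_w = 62.8 / 29 = 2.166 kip/in (vertical).
Torsion M = P·e = 62.8 × 9 = 565.2 kip·in.
Critical point at (x, y) = (5.793, 6.5) from centroid. f_tx = M·y/J = 3.469 kip/in; f_ty = M·x/J = 3.091 kip/in.
Resultant f_max = √[f_tx² + (f_v + f_ty)²] = √[3.469² + (2.166 + 3.091)²] = 6.298 kip/in.
Capacity per unit length: φr_n = 0.75 × 0.6 × 80 × (0.707 × 0.625) = 15.91 kip/in.
6.298 ≤ 15.91 → adequate.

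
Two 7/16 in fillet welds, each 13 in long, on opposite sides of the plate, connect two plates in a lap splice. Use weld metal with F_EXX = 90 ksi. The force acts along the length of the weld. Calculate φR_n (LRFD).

φR_n ≈ 326 kip

Effective throat t_e = 0.707 × 0.4375 = 0.3093 in.
Total length L = 26 in; A_we = 0.3093 × 26 = 8.042 in².
F_nw = 0.6 F_EXX = 0.6 × 90 = 54 ksi.
φR_n = 0.75 × 54 × 8.042 = 325.7 kip.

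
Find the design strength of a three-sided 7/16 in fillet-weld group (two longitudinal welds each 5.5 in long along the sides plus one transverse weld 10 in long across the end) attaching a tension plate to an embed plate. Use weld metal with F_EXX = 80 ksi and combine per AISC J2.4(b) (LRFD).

t_e = 0.707 × 0.4375 = 0.3093 in.
R_nwl = 0.6 × 80 × 0.3093 × 11 = 163.3 kips (longitudinal, 2 welds).
R_nwt = 0.6 × 80 × 0.3093 × 10 = 148.5 kips (transverse, base value).
(i) R_nwl + R_nwt = 311.8 kips; (ii) 0.85 R_nwl + 1.5 R_nwt = 361.5 kips.
R_n = max = 361.5 kips [governs: (ii)]; φR_n = 271.1 kips.

φR_n ≈ 271 kips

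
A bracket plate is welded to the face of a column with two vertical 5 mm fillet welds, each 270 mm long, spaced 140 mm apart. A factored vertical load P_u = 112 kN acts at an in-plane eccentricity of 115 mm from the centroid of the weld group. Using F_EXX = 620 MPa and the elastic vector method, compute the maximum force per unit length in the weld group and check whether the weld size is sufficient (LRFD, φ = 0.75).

Total weld length L_w = 540 mm. Treat welds as unit-width lines.
Polar moment about centroid: J = 2[d³/12 + d(b/2)²] = 2[270³/12 + 270×70²] = 5926000 mm³.
Direct shear f_v = P/L_w = 112×10³ / 540 = 207.4 N/mm (vertical).
Torsion M = P·e = 112×10³ × 115 = 12880000 N·mm.
Critical point at (x, y) = (70, 135) from centroid. f_tx = M·y/J = 293.4 N/mm; f_ty = M·x/J = 152.1 N/mm.
Resultant f_max = √[f_tx² + (f_v + f_ty)²] = √[293.4² + (207.4 + 152.1)²] = 464.1 N/mm.
Capacity per unit length: φr_n = 0.75 × 0.6 × 620 × (0.707 × 5) = 986.3 N/mm.
464.1 ≤ 986.3 → adequate.

f_max ≈ 464 N/mm; adequate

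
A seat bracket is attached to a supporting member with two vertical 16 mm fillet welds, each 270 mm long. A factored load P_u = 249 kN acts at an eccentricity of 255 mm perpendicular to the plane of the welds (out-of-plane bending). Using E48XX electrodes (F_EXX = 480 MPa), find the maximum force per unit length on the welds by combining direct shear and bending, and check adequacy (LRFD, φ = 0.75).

L_w = 2 × 270 = 540 mm; section modulus (unit throat) S = 2 × L²/6 = 24300 mm².
Direct shear f_v = P/L_w = 249×10³/540 = 461.1 N/mm.
Moment M = P × e = 249×10³ × 255 = 63495000 N·mm; bending f_b = M/S = 2613 N/mm.
f_max = √(f_v² + f_b²) = √(461.1² + 2613²) = 2653 N/mm.
φr_n = 0.75 × 0.6 × 480 × (0.707 × 16) = 2443 N/mm → NOT adequate.

f_max ≈ 2650 N/mm; NOT adequate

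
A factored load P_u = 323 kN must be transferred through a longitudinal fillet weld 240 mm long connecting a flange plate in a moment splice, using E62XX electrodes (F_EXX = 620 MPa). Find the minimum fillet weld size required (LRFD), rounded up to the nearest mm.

Total weld length L = 240 mm.
Required throat t_e = P_u / (φ × 0.6 F_EXX × L) = 323 / (0.75 × 0.6 × 620 × 240 × 10⁻³) = 4.824 mm.
Required leg w = t_e / 0.707 = 6.823 mm → use 7 mm.

w = 7 mm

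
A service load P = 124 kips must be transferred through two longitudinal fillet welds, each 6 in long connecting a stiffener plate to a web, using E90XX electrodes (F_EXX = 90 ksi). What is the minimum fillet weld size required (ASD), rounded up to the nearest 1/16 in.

Total weld length L = 12 in.
Required throat t_e = P × Ω / (0.6 F_EXX × L) = 124 × 2.0 / (0.6 × 90 × 12) = 0.3827 in.
Required leg w = t_e / 0.707 = 0.5413 in → use 9/16 in.

w = 9/16 in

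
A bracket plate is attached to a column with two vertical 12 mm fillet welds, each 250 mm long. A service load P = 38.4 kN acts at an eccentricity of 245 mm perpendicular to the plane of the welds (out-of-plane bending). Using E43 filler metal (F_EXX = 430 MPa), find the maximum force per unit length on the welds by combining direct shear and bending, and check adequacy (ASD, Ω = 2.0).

L_w = 2 × 250 = 500 mm; section modulus (unit throat) S = 2 × L²/6 = 20830 mm².
Direct shear f_v = P/L_w = 38.4×10³/500 = 76.8 N/mm.
Moment M = P × e = 38.4×10³ × 245 = 9408000 N·mm; bending f_b = M/S = 451.6 N/mm.
f_max = √(f_v² + f_b²) = √(76.8² + 451.6²) = 458.1 N/mm.
r_n/Ω = (1/2.0) × 0.6 × 430 × (0.707 × 12) = 1094 N/mm → adequate.

f_max ≈ 458 N/mm; adequate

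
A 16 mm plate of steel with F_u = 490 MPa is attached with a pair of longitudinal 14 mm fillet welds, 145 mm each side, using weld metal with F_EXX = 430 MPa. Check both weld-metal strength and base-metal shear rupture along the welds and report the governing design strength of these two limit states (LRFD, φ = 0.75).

t_e = 0.707 × 14 = 9.898 mm; L = 290 mm.
Weld metal: φR_n = 0.75 × 0.6 × 430 × 9.898 × 290 × 10⁻³ = 555.4 kN.
Base metal (shear rupture): φR_n = 0.75 × 0.6 × 490 × 16 × 290 × 10⁻³ = 1023 kN.
Governing: weld metal.

φR_n ≈ 555 kN (weld metal governs)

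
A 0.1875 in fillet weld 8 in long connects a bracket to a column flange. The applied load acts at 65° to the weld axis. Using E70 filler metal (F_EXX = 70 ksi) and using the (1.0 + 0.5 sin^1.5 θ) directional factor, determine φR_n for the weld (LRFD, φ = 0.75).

φR_n ≈ 47.8 kips

t_e = 0.707 × 0.1875 = 0.1326 in; A_we = 0.1326 × 8 = 1.06 in².
Directional factor: 1.0 + 0.5 sin^1.5(65°) = 1.431.
F_nw = 0.6 × 70 × 1.431 = 60.12 ksi.
φR_n = 0.75 × 60.12 × 1.06 = 47.82 kips.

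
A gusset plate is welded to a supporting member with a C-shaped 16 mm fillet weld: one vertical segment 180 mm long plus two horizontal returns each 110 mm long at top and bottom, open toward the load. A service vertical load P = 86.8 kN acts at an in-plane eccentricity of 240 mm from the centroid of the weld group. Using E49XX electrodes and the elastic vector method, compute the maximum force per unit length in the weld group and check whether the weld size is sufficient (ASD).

f_max ≈ 1050 N/mm; adequate

E49XX → F_EXX = 490 MPa.
Total weld length L_w = 400 mm. Treat welds as unit-width lines.
Centroid: x̄ = 2×110×55 / 400 = 30.25 mm from the vertical weld.
Polar moment about centroid: J = I_x + I_y = [180³/12 + 2×110×90²] + [180×30.25² + 2(110³/12 + 110×24.75²)] = 2789000 mm³.
Direct shear f_v = P/L_w = 86.8×10³ / 400 = 217 N/mm (vertical).
Torsion M = P·e = 86.8×10³ × 240 = 20832000 N·mm.
Critical point at (x, y) = (79.75, 90) from centroid. f_tx = M·y/J = 672.2 N/mm; f_ty = M·x/J = 595.6 N/mm.
Resultant f_max = √[f_tx² + (f_v + f_ty)²] = √[672.2² + (217 + 595.6)²] = 1055 N/mm.
Capacity per unit length: r_n/Ω = (1/2.0) × 0.6 × 490 × (0.707 × 16) = 1663 N/mm.
1055 ≤ 1663 → adequate.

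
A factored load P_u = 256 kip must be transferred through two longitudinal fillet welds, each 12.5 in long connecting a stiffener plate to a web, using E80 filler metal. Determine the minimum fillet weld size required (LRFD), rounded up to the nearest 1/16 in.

w = 7/16 in

E80XX → F_EXX = 80 ksi.
Total weld length L = 25 in.
Required throat t_e = P_u / (φ × 0.6 F_EXX × L) = 256 / (0.75 × 0.6 × 80 × 25) = 0.2844 in.
Required leg w = t_e / 0.707 = 0.4023 in → use 7/16 in.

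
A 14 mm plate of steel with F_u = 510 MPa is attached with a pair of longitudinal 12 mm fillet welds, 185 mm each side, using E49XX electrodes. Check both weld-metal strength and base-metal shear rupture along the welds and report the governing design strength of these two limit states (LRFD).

φR_n ≈ 692 kN (weld metal governs)

E49XX → F_EXX = 490 MPa.
t_e = 0.707 × 12 = 8.484 mm; L = 370 mm.
Weld metal: φR_n = 0.75 × 0.6 × 490 × 8.484 × 370 × 10⁻³ = 692.2 kN.
Base metal (shear rupture): φR_n = 0.75 × 0.6 × 510 × 14 × 370 × 10⁻³ = 1189 kN.
Governing: weld metal.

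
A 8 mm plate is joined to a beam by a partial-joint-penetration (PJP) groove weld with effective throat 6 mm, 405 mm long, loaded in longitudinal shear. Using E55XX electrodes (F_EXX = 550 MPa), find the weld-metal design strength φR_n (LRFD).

Effective throat (given) t_e = 6 mm.
A_we = 6 × 405 = 2430 mm².
F_nw = 0.6 F_EXX = 330 MPa.
φR_n = 0.75 × 330 × 2430 × 10⁻³ = 601.4 kN.

φR_n ≈ 601 kN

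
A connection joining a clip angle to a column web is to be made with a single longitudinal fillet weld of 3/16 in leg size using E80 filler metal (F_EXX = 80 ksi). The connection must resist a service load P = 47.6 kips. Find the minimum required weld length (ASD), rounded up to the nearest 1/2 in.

Throat t_e = 0.707 × 0.1875 = 0.1326 in.
r_n/Ω = (0.6 × 80 × 0.1326) / 2.0 = 3.181 kip/in.
L_req = P / (r_n/Ω) = 47.6 / 3.181 = 14.96 in total.
Round up → use L = 15 in.

L = 15 in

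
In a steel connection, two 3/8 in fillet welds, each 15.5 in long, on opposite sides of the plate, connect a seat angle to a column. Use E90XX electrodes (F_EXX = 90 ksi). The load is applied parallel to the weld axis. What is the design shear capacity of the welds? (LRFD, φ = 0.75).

φR_n ≈ 333 kips

Effective throat t_e = 0.707 × 0.375 = 0.2651 in.
Total length L = 31 in; A_we = 0.2651 × 31 = 8.219 in².
F_nw = 0.6 F_EXX = 0.6 × 90 = 54 ksi.
φR_n = 0.75 × 54 × 8.219 = 332.9 kips.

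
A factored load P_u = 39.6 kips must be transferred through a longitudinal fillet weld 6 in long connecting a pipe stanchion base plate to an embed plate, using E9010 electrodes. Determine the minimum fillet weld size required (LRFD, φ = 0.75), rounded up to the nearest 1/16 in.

E90XX → F_EXX = 90 ksi.
Total weld length L = 6 in.
Required throat t_e = P_u / (φ × 0.6 F_EXX × L) = 39.6 / (0.75 × 0.6 × 90 × 6) = 0.163 in.
Required leg w = t_e / 0.707 = 0.2305 in → use 1/4 in.

w = 1/4 in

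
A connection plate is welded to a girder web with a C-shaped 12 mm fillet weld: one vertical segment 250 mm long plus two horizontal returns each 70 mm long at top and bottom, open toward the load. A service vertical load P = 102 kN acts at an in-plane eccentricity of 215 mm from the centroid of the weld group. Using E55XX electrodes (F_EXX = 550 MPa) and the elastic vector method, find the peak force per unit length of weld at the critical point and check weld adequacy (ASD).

Total weld length L_w = 390 mm. Treat welds as unit-width lines.
Centroid: x̄ = 2×70×35 / 390 = 12.56 mm from the vertical weld.
Polar moment about centroid: J = I_x + I_y = [250³/12 + 2×70×125²] + [250×12.56² + 2(70³/12 + 70×22.44²)] = 3657000 mm³.
Direct shear f_v = P/L_w = 102×10³ / 390 = 261.5 N/mm (vertical).
Torsion M = P·e = 102×10³ × 215 = 21930000 N·mm.
Critical point at (x, y) = (57.44, 125) from centroid. f_tx = M·y/J = 749.7 N/mm; f_ty = M·x/J = 344.5 N/mm.
Resultant f_max = √[f_tx² + (f_v + f_ty)²] = √[749.7² + (261.5 + 344.5)²] = 964 N/mm.
Capacity per unit length: r_n/Ω = (1/2.0) × 0.6 × 550 × (0.707 × 12) = 1400 N/mm.
964 ≤ 1400 → adequate.

f_max ≈ 964 N/mm; adequate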